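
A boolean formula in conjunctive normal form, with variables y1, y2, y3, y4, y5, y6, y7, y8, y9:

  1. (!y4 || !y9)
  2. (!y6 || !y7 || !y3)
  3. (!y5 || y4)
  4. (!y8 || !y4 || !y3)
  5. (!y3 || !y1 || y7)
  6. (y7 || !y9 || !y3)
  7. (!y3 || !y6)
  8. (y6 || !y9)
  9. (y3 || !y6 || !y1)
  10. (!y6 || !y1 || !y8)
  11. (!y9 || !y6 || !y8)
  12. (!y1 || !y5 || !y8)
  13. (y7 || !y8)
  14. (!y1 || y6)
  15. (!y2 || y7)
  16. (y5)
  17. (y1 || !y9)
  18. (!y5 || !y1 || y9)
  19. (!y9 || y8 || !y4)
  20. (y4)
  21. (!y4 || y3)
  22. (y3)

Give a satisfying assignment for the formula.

y1=F, y2=F, y3=T, y4=T, y5=T, y6=F, y7=F, y8=F, y9=F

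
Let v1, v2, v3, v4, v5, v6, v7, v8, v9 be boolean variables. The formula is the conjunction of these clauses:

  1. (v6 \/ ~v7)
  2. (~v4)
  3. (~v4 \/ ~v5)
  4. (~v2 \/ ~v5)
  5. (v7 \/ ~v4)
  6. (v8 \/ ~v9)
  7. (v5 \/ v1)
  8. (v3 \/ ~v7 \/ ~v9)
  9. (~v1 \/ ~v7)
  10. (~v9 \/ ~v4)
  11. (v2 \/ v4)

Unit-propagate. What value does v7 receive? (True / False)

False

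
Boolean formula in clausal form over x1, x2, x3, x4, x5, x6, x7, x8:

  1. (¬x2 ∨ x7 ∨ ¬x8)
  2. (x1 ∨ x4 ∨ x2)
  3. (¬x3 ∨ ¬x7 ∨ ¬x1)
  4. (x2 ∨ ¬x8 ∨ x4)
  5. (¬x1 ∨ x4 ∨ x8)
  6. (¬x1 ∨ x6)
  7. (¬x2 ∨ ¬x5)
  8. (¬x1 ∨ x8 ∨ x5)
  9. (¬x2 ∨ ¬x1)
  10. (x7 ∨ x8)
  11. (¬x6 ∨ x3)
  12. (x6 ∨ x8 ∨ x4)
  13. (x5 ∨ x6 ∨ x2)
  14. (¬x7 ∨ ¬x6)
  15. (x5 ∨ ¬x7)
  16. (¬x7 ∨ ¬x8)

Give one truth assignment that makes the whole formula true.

x4 occurs only positively in the remaining clauses — set x4 = True.
Try x1 = False.
For the remaining variables, x2 = False, x3 = True, x5 = False, x6 = True, x7 = False, x8 = True works.

x1=0, x2=0, x3=1, x4=1, x5=0, x6=1, x7=0, x8=1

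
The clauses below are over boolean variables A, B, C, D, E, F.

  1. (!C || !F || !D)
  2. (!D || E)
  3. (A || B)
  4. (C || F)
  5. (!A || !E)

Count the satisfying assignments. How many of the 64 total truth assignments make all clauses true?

14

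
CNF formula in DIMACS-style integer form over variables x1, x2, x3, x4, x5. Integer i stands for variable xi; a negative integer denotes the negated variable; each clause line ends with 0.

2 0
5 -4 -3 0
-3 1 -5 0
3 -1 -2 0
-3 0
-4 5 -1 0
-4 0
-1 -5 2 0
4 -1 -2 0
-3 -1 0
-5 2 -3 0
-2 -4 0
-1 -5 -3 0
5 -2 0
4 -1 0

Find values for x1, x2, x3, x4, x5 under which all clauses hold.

x1 = F, x2 = T, x3 = F, x4 = F, x5 = T

The clause (x2) is unit: x2 must be True.
(!x3) is a unit clause, so x3 = False.
(!x1) is a unit clause, so x1 = False.
The clause (!x4) is unit: x4 must be False.
(x5) is a unit clause, so x5 = True.
Check each clause:
  1. (x2) — x2 is true.
  2. (!x3 || !x4 || x5) — !x3 is true.
  3. (!x5 || !x3 || x1) — !x3 is true.
  4. (!x2 || x3 || !x1) — !x1 is true.
  5. (!x3) — !x3 is true.
  6. (x5 || !x4 || !x1) — !x4 is true.
  7. (!x4) — !x4 is true.
  8. (!x1 || x2 || !x5) — x2 is true.
  9. (!x2 || !x1 || x4) — !x1 is true.
  10. (!x1 || !x3) — !x3 is true.
  11. (!x5 || x2 || !x3) — x2 is true.
  12. (!x4 || !x2) — !x4 is true.
  13. (!x5 || !x3 || !x1) — !x3 is true.
  14. (x5 || !x2) — x5 is true.
  15. (!x1 || x4) — !x1 is true.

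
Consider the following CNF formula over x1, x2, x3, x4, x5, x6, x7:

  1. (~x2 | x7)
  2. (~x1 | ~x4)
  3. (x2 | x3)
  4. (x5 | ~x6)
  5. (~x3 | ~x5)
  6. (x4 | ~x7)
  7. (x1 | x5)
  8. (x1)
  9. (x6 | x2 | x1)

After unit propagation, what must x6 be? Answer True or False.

False

Unit clause (x1) sets x1 = True.
From (~x4 | ~x1) and x1 = True: x4 = False.
From (~x7 | x4) and x4 = False: x7 = False.
(x7 | ~x2): since x7 = False, the clause reduces to (~x2). x2 = False.
In (x3 | x2), x2 is now false; x3 must hold, so x3 = True.
From (~x3 | ~x5) and x3 = True: x5 = False.
In (~x6 | x5), x5 is now false; ~x6 must hold, so x6 = False.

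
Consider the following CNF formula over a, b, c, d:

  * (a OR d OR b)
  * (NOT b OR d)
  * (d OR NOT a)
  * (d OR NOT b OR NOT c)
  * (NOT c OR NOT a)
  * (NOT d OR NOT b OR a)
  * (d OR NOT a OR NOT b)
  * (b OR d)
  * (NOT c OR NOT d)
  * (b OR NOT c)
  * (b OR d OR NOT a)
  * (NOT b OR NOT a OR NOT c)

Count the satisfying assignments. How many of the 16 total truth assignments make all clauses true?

3

Satisfying assignments:
  a=F b=F c=F d=T
  a=T b=F c=F d=T
  a=T b=T c=F d=T
That's 3 in total.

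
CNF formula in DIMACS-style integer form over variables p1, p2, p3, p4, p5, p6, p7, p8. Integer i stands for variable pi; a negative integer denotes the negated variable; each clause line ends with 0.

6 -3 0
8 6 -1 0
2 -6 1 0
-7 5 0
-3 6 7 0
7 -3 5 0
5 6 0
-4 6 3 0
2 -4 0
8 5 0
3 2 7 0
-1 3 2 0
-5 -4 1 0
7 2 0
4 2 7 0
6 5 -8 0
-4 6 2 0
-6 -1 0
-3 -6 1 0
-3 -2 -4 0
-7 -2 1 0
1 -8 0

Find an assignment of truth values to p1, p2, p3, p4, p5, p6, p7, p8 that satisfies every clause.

p1=1, p2=1, p3=0, p4=0, p5=1, p6=0, p7=1, p8=1

Check each clause:
  1. {p6, ¬p3} — ¬p3 is true.
  2. {p6, ¬p1, p8} — p8 is true.
  3. {¬p6, p1, p2} — p1 is true.
  4. {¬p7, p5} — p5 is true.
  5. {¬p3, p6, p7} — ¬p3 is true.
  6. {p5, p7, ¬p3} — ¬p3 is true.
  7. {p5, p6} — p5 is true.
  8. {p6, ¬p4, p3} — ¬p4 is true.
  9. {p2, ¬p4} — p2 is true.
  10. {p8, p5} — p8 is true.
  11. {p7, p3, p2} — p2 is true.
  12. {¬p1, p3, p2} — p2 is true.
  13. {¬p4, ¬p5, p1} — p1 is true.
  14. {p7, p2} — p2 is true.
  15. {p2, p7, p4} — p2 is true.
  16. {p5, p6, ¬p8} — p5 is true.
  17. {p6, ¬p4, p2} — p2 is true.
  18. {¬p6, ¬p1} — ¬p6 is true.
  19. {¬p6, p1, ¬p3} — p1 is true.
  20. {¬p3, ¬p2, ¬p4} — ¬p4 is true.
  21. {p1, ¬p7, ¬p2} — p1 is true.
  22. {p1, ¬p8} — p1 is true.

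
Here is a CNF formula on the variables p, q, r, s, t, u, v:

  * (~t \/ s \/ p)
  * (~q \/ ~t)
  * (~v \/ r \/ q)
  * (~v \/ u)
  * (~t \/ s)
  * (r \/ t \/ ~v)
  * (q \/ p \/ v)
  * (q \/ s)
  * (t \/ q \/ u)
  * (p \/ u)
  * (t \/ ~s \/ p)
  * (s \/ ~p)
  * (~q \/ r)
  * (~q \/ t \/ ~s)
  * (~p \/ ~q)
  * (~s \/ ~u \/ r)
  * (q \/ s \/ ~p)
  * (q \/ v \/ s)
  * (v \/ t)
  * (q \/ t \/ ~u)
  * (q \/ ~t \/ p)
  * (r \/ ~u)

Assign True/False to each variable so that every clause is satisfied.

p=F, q=T, r=T, s=F, t=F, u=T, v=T

Pure literal: r appears only positively; assign r = True.
Try p = False.
  then u is forced to True.
For the remaining variables, q = True, s = False, t = False, v = True works.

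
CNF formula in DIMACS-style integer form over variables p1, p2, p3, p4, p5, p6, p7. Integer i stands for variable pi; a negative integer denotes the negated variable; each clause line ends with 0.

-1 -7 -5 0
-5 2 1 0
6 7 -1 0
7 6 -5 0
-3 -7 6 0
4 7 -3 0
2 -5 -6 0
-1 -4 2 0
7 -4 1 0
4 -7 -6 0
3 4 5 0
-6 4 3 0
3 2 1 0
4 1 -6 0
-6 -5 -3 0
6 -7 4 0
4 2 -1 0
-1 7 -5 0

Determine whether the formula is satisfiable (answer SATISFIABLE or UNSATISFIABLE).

Pure literal: p2 appears only positively; assign p2 = True.
Try p1 = True.
Try p3 = False.
Set p4 = True and propagate.
The remaining clauses are satisfied by p5 = False, p6 = False, p7 = True.
So p1 = True, p2 = True, p3 = False, p4 = True, p5 = False, p6 = False, p7 = True is a satisfying assignment.

SATISFIABLE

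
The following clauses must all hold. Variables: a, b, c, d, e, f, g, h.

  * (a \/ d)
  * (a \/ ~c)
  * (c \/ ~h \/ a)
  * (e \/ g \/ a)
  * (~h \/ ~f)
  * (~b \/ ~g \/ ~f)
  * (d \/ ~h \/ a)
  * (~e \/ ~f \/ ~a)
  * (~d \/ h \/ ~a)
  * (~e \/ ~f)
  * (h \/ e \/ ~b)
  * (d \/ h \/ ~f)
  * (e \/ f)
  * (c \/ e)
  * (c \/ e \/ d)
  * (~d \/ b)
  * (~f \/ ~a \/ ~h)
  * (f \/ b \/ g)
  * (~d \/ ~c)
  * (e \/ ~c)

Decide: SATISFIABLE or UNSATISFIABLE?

Branch on a: take a = True.
Branch on b: take b = True.
Set c = False and propagate.
  then e is forced to True.
  then f is forced to False.
For the remaining variables, d = True, g = False, h = True works.
So a=1, b=1, c=0, d=1, e=1, f=0, g=0, h=1 is a satisfying assignment.

SATISFIABLE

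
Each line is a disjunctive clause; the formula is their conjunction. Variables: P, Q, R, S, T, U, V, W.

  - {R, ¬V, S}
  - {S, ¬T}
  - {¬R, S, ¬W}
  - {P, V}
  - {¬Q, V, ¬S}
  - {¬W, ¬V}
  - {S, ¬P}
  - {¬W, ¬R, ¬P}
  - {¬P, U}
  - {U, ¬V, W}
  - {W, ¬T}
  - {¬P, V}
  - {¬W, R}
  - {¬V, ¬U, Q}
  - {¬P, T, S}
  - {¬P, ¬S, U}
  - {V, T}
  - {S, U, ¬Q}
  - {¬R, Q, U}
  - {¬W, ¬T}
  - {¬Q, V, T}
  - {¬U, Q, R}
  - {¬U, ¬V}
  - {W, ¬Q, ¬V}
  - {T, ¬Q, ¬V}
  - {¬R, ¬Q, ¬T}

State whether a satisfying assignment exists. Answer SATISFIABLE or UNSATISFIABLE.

UNSATISFIABLE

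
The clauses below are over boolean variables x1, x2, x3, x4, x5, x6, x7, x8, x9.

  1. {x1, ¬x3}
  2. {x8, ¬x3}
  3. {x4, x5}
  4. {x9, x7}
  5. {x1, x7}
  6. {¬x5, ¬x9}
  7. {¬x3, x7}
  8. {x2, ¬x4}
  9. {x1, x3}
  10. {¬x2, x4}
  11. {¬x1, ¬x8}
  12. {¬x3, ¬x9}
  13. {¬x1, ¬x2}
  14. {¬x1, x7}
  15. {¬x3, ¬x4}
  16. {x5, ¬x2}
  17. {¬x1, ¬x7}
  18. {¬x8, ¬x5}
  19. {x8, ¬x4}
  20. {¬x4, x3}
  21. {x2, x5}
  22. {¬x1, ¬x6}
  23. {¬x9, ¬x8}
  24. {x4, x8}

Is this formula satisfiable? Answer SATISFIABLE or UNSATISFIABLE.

x1 = True:
  propagation gives x8=False, x3=False, x2=False, x4=False; an empty clause results — contradiction.
x1 = False:
  propagation gives x3=False; an empty clause results — contradiction.
Every branch closes, so no satisfying assignment exists.

UNSATISFIABLE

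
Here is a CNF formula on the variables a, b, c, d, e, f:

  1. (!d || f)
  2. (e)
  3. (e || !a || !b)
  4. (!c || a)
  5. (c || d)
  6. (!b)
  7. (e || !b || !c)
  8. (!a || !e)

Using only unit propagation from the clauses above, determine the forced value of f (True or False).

True

Unit clause (e) sets e = True.
Unit clause (!b) sets b = False.
(!a || !e): since e = True, the clause reduces to (!a). a = False.
From (a || !c) and a = False: c = False.
(c || d) with c = False leaves only d, so d = True.
(!d || f) with d = True leaves only f, so f = True.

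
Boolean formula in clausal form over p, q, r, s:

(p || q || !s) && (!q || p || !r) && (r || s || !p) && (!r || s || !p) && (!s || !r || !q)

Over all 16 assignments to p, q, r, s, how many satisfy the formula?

Case analysis on p and r:
  p=1, r=1: remaining (q,s) ∈ {(0,1)} — 1.
  p=1, r=0: remaining (q,s) ∈ {(0,1); (1,1)} — 2.
  p=0, r=1: remaining (q,s) ∈ {(0,0)} — 1.
  p=0, r=0: remaining (q,s) ∈ {(0,0); (1,0); (1,1)} — 3.
Total: 1 + 2 + 1 + 3 = 7.

7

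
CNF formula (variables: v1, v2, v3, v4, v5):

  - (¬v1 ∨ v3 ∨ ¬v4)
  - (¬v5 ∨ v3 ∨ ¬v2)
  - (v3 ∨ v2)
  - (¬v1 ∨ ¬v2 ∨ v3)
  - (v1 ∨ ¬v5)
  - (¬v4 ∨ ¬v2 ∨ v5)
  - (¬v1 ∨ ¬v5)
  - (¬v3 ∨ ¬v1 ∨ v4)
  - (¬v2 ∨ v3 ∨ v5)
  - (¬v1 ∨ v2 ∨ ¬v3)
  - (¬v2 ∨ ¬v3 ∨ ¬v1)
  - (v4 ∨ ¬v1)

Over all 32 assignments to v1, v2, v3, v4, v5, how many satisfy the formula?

3

Satisfying assignments:
  v1=0 v2=0 v3=1 v4=0 v5=0
  v1=0 v2=0 v3=1 v4=1 v5=0
  v1=0 v2=1 v3=1 v4=0 v5=0
That's 3 in total.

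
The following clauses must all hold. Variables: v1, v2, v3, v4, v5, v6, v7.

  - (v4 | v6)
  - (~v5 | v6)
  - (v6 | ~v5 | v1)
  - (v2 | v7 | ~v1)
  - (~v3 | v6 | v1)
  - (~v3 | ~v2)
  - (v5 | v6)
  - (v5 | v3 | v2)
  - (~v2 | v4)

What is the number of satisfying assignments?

Case analysis on v6 and v2:
  v6=T, v2=T: forces v3=F; v4=T; v1, v5, v7 free → 2^3 = 8.
  v6=T, v2=F: v4 free; 9 ways for (v1,v3,v5,v7) × 2^1 = 18.
  v6=F, v2=T: a clause becomes empty — 0.
  v6=F, v2=F: a clause becomes empty — 0.
Total: 8 + 18 + 0 + 0 = 26.

26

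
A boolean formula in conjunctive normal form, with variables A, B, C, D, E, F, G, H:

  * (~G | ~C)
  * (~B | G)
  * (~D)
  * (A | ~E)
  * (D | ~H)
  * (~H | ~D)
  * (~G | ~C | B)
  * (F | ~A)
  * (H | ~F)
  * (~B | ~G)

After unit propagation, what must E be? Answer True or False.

(~D) is a unit clause: D = False.
(D | ~H): since D = False, the clause reduces to (~H). H = False.
From (H | ~F) and H = False: F = False.
In (~A | F), F is now false; ~A must hold, so A = False.
From (~E | A) and A = False: E = False.

False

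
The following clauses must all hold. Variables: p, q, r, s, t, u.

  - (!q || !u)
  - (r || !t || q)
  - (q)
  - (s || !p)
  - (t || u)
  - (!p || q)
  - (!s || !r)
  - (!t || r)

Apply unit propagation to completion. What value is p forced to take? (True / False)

False

(q) stands alone — q = True.
(!q || !u) with q = True leaves only !u, so u = False.
In (u || t), u is now false; t must hold, so t = True.
In (!t || r), !t is now false; r must hold, so r = True.
In (!r || !s), !r is now false; !s must hold, so s = False.
(s || !p): since s = False, the clause reduces to (!p). p = False.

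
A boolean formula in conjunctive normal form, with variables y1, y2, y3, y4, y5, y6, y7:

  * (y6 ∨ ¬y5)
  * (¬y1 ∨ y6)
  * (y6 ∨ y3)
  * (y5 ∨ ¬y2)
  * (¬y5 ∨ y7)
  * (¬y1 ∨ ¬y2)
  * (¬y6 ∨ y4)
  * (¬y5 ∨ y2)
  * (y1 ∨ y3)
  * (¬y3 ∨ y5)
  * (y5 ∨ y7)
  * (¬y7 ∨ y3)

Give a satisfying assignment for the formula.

y1 = F, y2 = T, y3 = T, y4 = T, y5 = T, y6 = T, y7 = T

Check each clause:
  1. (¬y5 ∨ y6) — y6 is true.
  2. (¬y1 ∨ y6) — ¬y1 is true.
  3. (y6 ∨ y3) — y3 is true.
  4. (¬y2 ∨ y5) — y5 is true.
  5. (¬y5 ∨ y7) — y7 is true.
  6. (¬y1 ∨ ¬y2) — ¬y1 is true.
  7. (y4 ∨ ¬y6) — y4 is true.
  8. (y2 ∨ ¬y5) — y2 is true.
  9. (y1 ∨ y3) — y3 is true.
  10. (¬y3 ∨ y5) — y5 is true.
  11. (y7 ∨ y5) — y5 is true.
  12. (y3 ∨ ¬y7) — y3 is true.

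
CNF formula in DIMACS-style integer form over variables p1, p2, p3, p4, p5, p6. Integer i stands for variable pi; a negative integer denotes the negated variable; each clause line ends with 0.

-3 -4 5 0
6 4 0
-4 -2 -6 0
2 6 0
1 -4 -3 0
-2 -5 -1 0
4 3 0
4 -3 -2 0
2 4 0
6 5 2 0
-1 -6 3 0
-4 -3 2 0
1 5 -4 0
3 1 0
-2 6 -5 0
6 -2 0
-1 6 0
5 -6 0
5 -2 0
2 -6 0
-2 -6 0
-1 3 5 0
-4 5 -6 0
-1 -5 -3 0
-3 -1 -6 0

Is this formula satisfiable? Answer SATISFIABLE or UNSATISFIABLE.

p6 = True:
  propagation gives p5=True, p2=True; an empty clause results — contradiction.
p6 = False:
  propagation gives p4=True, p2=True; an empty clause results — contradiction.
Every branch closes, so no satisfying assignment exists.

UNSATISFIABLE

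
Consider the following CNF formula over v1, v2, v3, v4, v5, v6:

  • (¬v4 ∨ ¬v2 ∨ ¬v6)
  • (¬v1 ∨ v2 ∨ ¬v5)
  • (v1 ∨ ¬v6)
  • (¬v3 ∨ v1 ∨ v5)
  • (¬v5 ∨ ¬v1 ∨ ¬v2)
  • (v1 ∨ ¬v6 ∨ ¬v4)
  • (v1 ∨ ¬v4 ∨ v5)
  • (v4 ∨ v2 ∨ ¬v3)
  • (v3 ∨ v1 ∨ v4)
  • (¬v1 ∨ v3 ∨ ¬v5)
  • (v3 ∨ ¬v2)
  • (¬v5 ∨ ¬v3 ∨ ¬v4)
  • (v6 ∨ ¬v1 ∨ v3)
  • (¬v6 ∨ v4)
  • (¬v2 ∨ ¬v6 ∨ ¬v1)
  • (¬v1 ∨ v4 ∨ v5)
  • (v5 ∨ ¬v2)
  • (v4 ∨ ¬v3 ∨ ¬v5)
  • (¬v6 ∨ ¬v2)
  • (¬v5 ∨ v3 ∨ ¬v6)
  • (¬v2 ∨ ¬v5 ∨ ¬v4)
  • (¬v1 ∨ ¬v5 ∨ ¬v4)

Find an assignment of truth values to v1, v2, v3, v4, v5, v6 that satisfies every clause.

v1=T, v2=F, v3=T, v4=T, v5=F, v6=F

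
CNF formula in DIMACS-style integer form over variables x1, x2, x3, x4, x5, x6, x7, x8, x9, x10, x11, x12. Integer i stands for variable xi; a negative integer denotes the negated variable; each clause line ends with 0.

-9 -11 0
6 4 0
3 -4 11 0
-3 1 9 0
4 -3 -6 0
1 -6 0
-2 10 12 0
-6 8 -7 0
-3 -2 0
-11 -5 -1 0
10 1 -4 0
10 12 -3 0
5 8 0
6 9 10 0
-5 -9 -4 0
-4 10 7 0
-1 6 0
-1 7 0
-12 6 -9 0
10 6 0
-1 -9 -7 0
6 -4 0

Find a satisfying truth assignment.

x1=True  x2=False  x3=False  x4=False  x5=True  x6=True  x7=True  x8=True  x9=False  x10=False  x11=False  x12=False

Check each clause:
  1. (~x11 | ~x9) — ~x11 is true.
  2. (x4 | x6) — x6 is true.
  3. (~x4 | x11 | x3) — ~x4 is true.
  4. (x1 | x9 | ~x3) — x1 is true.
  5. (x4 | ~x3 | ~x6) — ~x3 is true.
  6. (~x6 | x1) — x1 is true.
  7. (~x2 | x10 | x12) — ~x2 is true.
  8. (~x7 | ~x6 | x8) — x8 is true.
  9. (~x3 | ~x2) — ~x3 is true.
  10. (~x1 | ~x11 | ~x5) — ~x11 is true.
  11. (~x4 | x10 | x1) — x1 is true.
  12. (~x3 | x10 | x12) — ~x3 is true.
  13. (x5 | x8) — x8 is true.
  14. (x6 | x9 | x10) — x6 is true.
  15. (~x5 | ~x9 | ~x4) — ~x4 is true.
  16. (~x4 | x10 | x7) — ~x4 is true.
  17. (x6 | ~x1) — x6 is true.
  18. (~x1 | x7) — x7 is true.
  19. (~x9 | x6 | ~x12) — ~x12 is true.
  20. (x10 | x6) — x6 is true.
  21. (~x7 | ~x9 | ~x1) — ~x9 is true.
  22. (x6 | ~x4) — ~x4 is true.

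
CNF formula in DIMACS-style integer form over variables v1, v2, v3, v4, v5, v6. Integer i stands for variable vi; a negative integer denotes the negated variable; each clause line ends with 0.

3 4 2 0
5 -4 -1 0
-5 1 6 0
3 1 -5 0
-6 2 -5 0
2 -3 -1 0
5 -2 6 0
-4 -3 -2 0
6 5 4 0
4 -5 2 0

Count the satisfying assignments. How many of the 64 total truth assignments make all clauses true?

18

Split on v5, then v2.
  v5=1, v2=1: 7 of the 16 assignments to (v1,v3,v4,v6) work.
  v5=1, v2=0: remaining (v1,v3,v4,v6) ∈ {(1,0,1,0)} — 1.
  v5=0, v2=1: 5 of the 16 assignments to (v1,v3,v4,v6) work.
  v5=0, v2=0: 5 of the 16 assignments to (v1,v3,v4,v6) work.
Total: 7 + 1 + 5 + 5 = 18.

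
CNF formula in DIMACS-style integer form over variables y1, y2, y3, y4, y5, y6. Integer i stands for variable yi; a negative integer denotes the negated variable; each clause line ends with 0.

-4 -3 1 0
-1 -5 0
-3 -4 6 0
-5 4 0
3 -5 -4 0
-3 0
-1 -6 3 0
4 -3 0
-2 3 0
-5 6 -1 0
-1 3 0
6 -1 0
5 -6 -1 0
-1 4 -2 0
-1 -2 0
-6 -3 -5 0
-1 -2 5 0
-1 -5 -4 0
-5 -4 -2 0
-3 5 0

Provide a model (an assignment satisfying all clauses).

Unit propagation: (~y3) forces y3 = False.
Unit propagation: (~y2) forces y2 = False.
The clause (~y1) is unit: y1 must be False.
Pure literal: y5 appears only negated; assign y5 = False.
y4, y6 are now unconstrained; take y4 = True, y6 = False.
Every clause has at least one true literal under this assignment.
Check each clause:
  1. (~y3 \/ y1 \/ ~y4) — ~y3 is true.
  2. (~y5 \/ ~y1) — ~y5 is true.
  3. (y6 \/ ~y3 \/ ~y4) — ~y3 is true.
  4. (y4 \/ ~y5) — ~y5 is true.
  5. (y3 \/ ~y4 \/ ~y5) — ~y5 is true.
  6. (~y3) — ~y3 is true.
  7. (y3 \/ ~y6 \/ ~y1) — ~y6 is true.
  8. (~y3 \/ y4) — y4 is true.
  9. (~y2 \/ y3) — ~y2 is true.
  10. (~y5 \/ ~y1 \/ y6) — ~y5 is true.
  11. (~y1 \/ y3) — ~y1 is true.
  12. (y6 \/ ~y1) — ~y1 is true.
  13. (y5 \/ ~y1 \/ ~y6) — ~y6 is true.
  14. (~y2 \/ y4 \/ ~y1) — y4 is true.
  15. (~y1 \/ ~y2) — ~y1 is true.
  16. (~y6 \/ ~y3 \/ ~y5) — ~y6 is true.
  17. (~y2 \/ y5 \/ ~y1) — ~y2 is true.
  18. (~y1 \/ ~y5 \/ ~y4) — ~y5 is true.
  19. (~y2 \/ ~y5 \/ ~y4) — ~y5 is true.
  20. (~y3 \/ y5) — ~y3 is true.

y1 = 0, y2 = 0, y3 = 0, y4 = 1, y5 = 0, y6 = 0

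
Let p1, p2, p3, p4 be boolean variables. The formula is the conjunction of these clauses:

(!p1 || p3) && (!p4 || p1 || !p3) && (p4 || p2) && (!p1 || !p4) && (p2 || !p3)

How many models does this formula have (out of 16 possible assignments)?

5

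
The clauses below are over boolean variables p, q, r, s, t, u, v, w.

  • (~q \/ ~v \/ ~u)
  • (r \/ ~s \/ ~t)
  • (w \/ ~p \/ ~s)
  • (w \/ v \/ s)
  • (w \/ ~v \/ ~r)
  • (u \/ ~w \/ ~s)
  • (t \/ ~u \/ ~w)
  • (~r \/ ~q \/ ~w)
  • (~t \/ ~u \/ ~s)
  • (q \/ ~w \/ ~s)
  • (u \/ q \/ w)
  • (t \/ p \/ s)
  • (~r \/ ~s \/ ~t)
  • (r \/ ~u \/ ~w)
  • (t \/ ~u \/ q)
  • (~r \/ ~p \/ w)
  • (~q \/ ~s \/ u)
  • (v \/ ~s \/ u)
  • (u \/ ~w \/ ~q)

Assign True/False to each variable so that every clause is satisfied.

p = True, q = False, r = False, s = False, t = False, u = False, v = True, w = True

Try p = True.
The remaining clauses are satisfied by q = False, r = False, s = False, t = False, u = False, v = True, w = True.
Every clause has at least one true literal under this assignment.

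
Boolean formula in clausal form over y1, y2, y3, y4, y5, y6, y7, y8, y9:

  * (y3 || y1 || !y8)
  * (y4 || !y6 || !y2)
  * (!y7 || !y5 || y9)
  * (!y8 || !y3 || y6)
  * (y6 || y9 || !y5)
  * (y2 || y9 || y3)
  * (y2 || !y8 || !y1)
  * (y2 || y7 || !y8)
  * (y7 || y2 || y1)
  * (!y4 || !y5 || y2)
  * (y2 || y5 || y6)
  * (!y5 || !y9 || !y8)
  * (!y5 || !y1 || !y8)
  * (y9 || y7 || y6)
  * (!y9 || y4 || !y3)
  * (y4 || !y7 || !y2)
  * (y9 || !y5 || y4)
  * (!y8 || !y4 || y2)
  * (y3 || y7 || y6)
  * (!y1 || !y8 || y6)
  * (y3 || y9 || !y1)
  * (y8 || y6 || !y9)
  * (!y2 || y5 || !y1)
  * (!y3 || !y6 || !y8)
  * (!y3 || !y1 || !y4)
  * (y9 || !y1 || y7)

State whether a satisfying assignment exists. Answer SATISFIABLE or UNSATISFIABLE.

Branch on y1: take y1 = True.
Branch on y2: take y2 = False.
  then y8 is forced to False.
For the remaining variables, y3 = False, y4 = False, y5 = True, y6 = True, y7 = False, y9 = True works.
So y1=True, y2=False, y3=False, y4=False, y5=True, y6=True, y7=False, y8=False, y9=True is a satisfying assignment.

SATISFIABLE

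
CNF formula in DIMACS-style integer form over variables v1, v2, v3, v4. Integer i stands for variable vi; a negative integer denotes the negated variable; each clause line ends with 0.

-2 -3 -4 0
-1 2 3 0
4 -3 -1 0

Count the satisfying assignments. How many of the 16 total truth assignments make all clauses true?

Split on v3, then v1.
  v3=1, v1=1: remaining (v2,v4) ∈ {(0,1)} — 1.
  v3=1, v1=0: remaining (v2,v4) ∈ {(0,0); (0,1); (1,0)} — 3.
  v3=0, v1=1: remaining (v2,v4) ∈ {(1,0); (1,1)} — 2.
  v3=0, v1=0: remaining (v2,v4) ∈ {(0,0); (0,1); (1,0); (1,1)} — 4.
Total: 1 + 3 + 2 + 4 = 10.

10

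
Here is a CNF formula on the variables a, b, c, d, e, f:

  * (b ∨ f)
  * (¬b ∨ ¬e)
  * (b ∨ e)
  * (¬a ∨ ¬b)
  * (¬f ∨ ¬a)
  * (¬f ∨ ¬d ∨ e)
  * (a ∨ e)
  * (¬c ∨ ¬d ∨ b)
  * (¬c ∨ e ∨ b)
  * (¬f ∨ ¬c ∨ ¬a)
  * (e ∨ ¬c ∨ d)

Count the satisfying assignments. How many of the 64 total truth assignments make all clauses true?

The models are:
  a=0 b=0 c=0 d=0 e=1 f=1
  a=0 b=0 c=0 d=1 e=1 f=1
  a=0 b=0 c=1 d=0 e=1 f=1
Count: 3.

3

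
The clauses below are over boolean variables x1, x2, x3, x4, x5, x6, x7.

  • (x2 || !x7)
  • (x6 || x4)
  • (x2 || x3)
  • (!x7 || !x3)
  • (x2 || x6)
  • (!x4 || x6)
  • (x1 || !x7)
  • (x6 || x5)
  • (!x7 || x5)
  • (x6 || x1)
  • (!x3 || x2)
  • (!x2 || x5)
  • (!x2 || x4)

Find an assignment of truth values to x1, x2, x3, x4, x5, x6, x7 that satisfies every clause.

x1=F, x2=T, x3=T, x4=T, x5=T, x6=T, x7=F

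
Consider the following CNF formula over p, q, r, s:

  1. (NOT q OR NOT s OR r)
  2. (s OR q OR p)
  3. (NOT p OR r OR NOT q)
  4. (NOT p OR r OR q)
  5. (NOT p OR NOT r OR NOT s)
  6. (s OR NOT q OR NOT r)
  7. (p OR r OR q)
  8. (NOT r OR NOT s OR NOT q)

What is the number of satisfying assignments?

3

The models are:
  p=F q=F r=T s=T
  p=F q=T r=F s=F
  p=T q=F r=T s=F
That's 3 in total.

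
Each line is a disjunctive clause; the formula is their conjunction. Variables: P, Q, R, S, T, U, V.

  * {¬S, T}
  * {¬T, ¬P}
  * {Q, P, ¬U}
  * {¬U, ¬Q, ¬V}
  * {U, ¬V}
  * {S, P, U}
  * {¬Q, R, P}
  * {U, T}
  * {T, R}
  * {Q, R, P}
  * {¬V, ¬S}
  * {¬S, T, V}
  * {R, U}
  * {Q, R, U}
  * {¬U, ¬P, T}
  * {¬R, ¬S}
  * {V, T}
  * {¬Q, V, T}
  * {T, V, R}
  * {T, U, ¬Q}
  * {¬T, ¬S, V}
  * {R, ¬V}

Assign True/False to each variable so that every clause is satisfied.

Try P = False.
For the remaining variables, Q = True, R = True, S = False, T = True, U = True, V = False works.
Check each clause:
  1. {¬S, T} — ¬S is true.
  2. {¬P, ¬T} — ¬P is true.
  3. {Q, P, ¬U} — Q is true.
  4. {¬U, ¬V, ¬Q} — ¬V is true.
  5. {¬V, U} — ¬V is true.
  6. {S, U, P} — U is true.
  7. {R, ¬Q, P} — R is true.
  8. {U, T} — T is true.
  9. {T, R} — R is true.
  10. {Q, R, P} — Q is true.
  11. {¬V, ¬S} — ¬V is true.
  12. {V, T, ¬S} — ¬S is true.
  13. {R, U} — R is true.
  14. {Q, R, U} — Q is true.
  15. {T, ¬P, ¬U} — T is true.
  16. {¬R, ¬S} — ¬S is true.
  17. {V, T} — T is true.
  18. {V, T, ¬Q} — T is true.
  19. {R, V, T} — R is true.
  20. {¬Q, U, T} — T is true.
  21. {¬T, ¬S, V} — ¬S is true.
  22. {R, ¬V} — ¬V is true.

P=False, Q=True, R=True, S=False, T=True, U=True, V=False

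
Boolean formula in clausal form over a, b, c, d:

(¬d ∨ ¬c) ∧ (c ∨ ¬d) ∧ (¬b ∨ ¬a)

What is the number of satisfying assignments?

The models are:
  a=0 b=0 c=0 d=0
  a=0 b=0 c=1 d=0
  a=0 b=1 c=0 d=0
  a=0 b=1 c=1 d=0
  a=1 b=0 c=0 d=0
  a=1 b=0 c=1 d=0
That's 6 in total.

6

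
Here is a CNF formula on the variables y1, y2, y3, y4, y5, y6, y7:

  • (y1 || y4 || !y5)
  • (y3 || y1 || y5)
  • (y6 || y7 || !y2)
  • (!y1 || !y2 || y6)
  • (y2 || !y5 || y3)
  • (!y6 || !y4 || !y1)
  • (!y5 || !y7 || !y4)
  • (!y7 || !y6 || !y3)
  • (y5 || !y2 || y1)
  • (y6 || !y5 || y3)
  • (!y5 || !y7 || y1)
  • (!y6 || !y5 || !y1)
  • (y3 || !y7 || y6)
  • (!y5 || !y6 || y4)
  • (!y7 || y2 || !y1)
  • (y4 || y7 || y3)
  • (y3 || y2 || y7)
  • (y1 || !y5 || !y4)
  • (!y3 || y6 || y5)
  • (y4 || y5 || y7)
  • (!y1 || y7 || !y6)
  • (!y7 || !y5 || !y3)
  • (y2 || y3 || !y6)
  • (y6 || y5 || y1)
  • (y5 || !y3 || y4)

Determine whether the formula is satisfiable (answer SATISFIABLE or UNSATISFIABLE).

Try y1 = True.
Try y2 = False.
  then y7 is forced to False.
  then y3 is forced to True.
  then y6 is forced to False.
  then y5 is forced to True.
y4 is now unconstrained; take y4 = True.
Every clause has at least one true literal under this assignment.
So y1 = T, y2 = F, y3 = T, y4 = T, y5 = T, y6 = F, y7 = F is a satisfying assignment.

SATISFIABLE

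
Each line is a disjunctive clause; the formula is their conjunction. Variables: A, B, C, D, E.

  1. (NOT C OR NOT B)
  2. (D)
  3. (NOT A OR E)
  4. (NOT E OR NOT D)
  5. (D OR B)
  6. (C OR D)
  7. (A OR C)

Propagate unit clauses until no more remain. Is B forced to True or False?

Unit clause (D) sets D = True.
(NOT E OR NOT D) with D = True leaves only NOT E, so E = False.
From (E OR NOT A) and E = False: A = False.
(C OR A) with A = False leaves only C, so C = True.
From (NOT B OR NOT C) and C = True: B = False.

False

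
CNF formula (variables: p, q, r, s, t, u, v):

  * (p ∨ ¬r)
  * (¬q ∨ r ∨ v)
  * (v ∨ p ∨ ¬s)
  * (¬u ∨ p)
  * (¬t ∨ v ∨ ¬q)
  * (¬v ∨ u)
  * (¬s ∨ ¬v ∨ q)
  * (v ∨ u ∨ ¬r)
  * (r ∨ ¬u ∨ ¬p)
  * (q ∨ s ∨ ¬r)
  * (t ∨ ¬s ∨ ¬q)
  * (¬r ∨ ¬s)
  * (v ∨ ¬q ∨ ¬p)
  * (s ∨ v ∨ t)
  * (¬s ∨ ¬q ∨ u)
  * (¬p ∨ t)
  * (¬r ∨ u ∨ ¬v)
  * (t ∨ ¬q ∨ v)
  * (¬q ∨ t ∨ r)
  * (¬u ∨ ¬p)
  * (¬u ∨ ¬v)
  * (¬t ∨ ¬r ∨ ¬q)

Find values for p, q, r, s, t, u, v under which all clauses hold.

p = True, q = False, r = False, s = False, t = True, u = False, v = False

Branch on p: take p = True.
  then t is forced to True.
  then u is forced to False.
  then v is forced to False.
  then q is forced to False.
  then r is forced to False.
s is now unconstrained; take s = False.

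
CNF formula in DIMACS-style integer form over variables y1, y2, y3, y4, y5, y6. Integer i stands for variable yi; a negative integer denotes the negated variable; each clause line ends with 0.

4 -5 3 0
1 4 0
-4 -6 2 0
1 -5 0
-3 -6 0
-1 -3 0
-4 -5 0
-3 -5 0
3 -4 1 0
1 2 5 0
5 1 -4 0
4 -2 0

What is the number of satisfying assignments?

5

The models are:
  y1=T y2=F y3=F y4=F y5=F y6=F
  y1=T y2=F y3=F y4=F y5=F y6=T
  y1=T y2=F y3=F y4=T y5=F y6=F
  y1=T y2=T y3=F y4=T y5=F y6=F
  y1=T y2=T y3=F y4=T y5=F y6=T
That's 5 in total.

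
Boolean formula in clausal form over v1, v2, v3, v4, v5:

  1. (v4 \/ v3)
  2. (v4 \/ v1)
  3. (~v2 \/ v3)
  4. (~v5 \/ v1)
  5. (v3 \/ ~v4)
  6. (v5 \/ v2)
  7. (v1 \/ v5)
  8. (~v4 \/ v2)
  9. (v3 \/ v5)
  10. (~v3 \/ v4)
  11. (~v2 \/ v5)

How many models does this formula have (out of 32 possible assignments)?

1

Satisfying assignments:
  v1=T v2=T v3=T v4=T v5=T
That's 1 in total.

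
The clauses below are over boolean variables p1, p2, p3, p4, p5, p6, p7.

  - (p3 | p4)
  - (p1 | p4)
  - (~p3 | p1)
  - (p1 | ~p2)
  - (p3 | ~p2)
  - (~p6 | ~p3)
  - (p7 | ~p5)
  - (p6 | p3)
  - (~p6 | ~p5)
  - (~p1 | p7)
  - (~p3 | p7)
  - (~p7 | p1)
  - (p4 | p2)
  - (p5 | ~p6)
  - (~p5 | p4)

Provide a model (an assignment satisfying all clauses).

p4 occurs only positively in the remaining clauses — set p4 = True.
Try p1 = True.
  then p7 is forced to True.
Branch on p2: take p2 = True.
  then p3 is forced to True.
  then p6 is forced to False.
p5 is now unconstrained; take p5 = False.

p1=T  p2=T  p3=T  p4=T  p5=F  p6=F  p7=T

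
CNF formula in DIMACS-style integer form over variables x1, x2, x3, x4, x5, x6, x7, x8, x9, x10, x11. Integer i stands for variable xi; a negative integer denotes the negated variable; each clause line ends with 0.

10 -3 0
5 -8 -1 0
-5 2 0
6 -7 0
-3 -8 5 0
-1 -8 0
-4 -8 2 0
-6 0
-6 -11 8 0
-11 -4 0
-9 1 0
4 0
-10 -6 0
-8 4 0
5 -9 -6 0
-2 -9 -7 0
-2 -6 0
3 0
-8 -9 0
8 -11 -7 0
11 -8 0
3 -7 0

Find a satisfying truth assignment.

x1 = T, x2 = T, x3 = T, x4 = T, x5 = T, x6 = F, x7 = F, x8 = F, x9 = T, x10 = T, x11 = F

(NOT x6) is a unit clause, so x6 = False.
The clause (NOT x7) is unit: x7 must be False.
(x4) is a unit clause, so x4 = True.
Unit propagation: (NOT x11) forces x11 = False.
(x3) is a unit clause, so x3 = True.
Unit propagation: (x10) forces x10 = True.
(NOT x8) is a unit clause, so x8 = False.
x1 occurs only positively in the remaining clauses — set x1 = True.
x2 occurs only positively in the remaining clauses — set x2 = True.
x5, x9 are now unconstrained; take x5 = True, x9 = True.
Every clause has at least one true literal under this assignment.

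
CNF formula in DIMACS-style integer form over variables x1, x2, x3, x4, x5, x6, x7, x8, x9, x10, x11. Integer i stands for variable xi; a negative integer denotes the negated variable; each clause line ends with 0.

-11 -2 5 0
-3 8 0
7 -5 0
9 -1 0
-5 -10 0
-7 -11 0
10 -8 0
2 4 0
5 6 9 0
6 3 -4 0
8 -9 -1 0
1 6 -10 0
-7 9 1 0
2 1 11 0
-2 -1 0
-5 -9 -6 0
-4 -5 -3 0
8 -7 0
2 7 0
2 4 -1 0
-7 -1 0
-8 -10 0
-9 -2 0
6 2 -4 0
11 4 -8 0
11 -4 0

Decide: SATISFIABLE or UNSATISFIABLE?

SATISFIABLE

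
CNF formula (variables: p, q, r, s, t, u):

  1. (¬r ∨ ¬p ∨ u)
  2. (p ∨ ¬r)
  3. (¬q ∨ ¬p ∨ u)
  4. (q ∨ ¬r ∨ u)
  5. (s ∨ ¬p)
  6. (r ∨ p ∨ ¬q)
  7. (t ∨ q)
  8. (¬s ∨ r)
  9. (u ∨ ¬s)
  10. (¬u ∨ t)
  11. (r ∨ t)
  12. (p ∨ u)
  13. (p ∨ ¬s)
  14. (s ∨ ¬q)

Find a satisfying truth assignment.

Pure literal: t appears only positively; assign t = True.
Try p = True.
  then s is forced to True.
  then r is forced to True.
  then u is forced to True.
q is now unconstrained; take q = False.

p = T, q = F, r = T, s = T, t = T, u = T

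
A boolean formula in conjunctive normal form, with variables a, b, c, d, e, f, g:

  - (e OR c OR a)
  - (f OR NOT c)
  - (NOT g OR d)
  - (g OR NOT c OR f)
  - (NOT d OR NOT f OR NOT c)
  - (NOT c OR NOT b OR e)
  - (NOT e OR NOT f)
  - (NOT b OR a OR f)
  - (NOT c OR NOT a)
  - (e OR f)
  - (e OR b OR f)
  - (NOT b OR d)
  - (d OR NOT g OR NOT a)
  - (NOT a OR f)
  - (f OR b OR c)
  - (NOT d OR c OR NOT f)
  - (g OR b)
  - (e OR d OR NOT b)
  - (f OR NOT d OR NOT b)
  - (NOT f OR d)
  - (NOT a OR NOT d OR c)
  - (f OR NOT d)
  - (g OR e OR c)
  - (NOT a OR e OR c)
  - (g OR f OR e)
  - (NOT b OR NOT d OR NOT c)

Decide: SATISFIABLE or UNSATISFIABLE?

UNSATISFIABLE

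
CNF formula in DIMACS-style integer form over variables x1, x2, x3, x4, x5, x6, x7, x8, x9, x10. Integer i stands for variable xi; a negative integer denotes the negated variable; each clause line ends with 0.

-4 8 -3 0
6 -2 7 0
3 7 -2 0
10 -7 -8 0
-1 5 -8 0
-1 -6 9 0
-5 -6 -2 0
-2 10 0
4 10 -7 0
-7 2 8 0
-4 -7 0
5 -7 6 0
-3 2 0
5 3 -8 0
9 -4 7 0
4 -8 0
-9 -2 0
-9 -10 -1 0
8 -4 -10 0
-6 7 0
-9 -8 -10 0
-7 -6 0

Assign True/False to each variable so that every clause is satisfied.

x1=F  x2=F  x3=F  x4=F  x5=T  x6=F  x7=F  x8=F  x9=T  x10=F

x1 occurs only negated in the remaining clauses — set x1 = False.
Set x2 = False and propagate.
  then x3 is forced to False.
For the remaining variables, x4 = False, x5 = True, x6 = False, x7 = False, x8 = False, x9 = True, x10 = False works.
Every clause has at least one true literal under this assignment.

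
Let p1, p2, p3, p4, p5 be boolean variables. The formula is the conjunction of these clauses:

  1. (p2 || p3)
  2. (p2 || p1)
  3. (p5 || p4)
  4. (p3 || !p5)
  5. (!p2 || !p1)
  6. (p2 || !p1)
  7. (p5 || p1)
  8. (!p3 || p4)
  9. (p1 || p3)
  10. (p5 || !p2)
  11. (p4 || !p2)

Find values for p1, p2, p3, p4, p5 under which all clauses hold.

p1=False, p2=True, p3=True, p4=True, p5=True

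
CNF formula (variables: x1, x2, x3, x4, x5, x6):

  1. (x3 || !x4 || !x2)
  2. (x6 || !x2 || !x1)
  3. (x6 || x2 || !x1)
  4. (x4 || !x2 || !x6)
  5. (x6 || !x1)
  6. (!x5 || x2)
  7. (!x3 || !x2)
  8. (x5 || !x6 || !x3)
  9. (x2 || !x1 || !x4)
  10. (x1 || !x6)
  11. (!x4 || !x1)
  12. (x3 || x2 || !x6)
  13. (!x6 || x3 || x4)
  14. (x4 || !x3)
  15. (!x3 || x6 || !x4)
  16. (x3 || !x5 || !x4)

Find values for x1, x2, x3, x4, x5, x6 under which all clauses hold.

Try x1 = False.
  then x6 is forced to False.
Set x2 = False and propagate.
  then x5 is forced to False.
Branch on x3: take x3 = False.
x4 is now unconstrained; take x4 = True.
Every clause has at least one true literal under this assignment.

x1 = False, x2 = False, x3 = False, x4 = True, x5 = False, x6 = False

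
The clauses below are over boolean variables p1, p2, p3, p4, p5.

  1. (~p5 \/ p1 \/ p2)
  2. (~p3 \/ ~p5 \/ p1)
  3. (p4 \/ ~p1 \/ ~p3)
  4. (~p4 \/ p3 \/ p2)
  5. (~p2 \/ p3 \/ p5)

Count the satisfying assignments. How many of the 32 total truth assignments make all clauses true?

Split on p3, then p1.
  p3=T, p1=T: remaining (p2,p4,p5) ∈ {(F,T,F); (F,T,T); (T,T,F); (T,T,T)} — 4.
  p3=T, p1=F: remaining (p2,p4,p5) ∈ {(F,F,F); (F,T,F); (T,F,F); (T,T,F)} — 4.
  p3=F, p1=T: remaining (p2,p4,p5) ∈ {(F,F,F); (F,F,T); (T,F,T); (T,T,T)} — 4.
  p3=F, p1=F: remaining (p2,p4,p5) ∈ {(F,F,F); (T,F,T); (T,T,T)} — 3.
Total: 4 + 4 + 4 + 3 = 15.

15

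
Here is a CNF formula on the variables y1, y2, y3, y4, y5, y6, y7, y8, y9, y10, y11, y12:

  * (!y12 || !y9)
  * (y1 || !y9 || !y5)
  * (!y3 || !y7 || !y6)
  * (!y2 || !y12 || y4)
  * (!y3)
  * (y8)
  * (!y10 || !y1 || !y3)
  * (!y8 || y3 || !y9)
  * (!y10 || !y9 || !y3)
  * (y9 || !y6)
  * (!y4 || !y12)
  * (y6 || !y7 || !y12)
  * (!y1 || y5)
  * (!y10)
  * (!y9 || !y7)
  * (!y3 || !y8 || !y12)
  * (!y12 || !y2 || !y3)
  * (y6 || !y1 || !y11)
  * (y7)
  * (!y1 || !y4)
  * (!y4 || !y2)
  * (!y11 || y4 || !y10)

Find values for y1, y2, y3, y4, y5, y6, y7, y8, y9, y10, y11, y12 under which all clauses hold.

y1 = F  y2 = F  y3 = F  y4 = T  y5 = T  y6 = F  y7 = T  y8 = T  y9 = F  y10 = F  y11 = F  y12 = F

Check each clause:
  1. (!y12 || !y9) — !y12 is true.
  2. (!y9 || !y5 || y1) — !y9 is true.
  3. (!y7 || !y3 || !y6) — !y6 is true.
  4. (!y2 || y4 || !y12) — y4 is true.
  5. (!y3) — !y3 is true.
  6. (y8) — y8 is true.
  7. (!y3 || !y1 || !y10) — !y3 is true.
  8. (!y8 || y3 || !y9) — !y9 is true.
  9. (!y9 || !y3 || !y10) — !y3 is true.
  10. (y9 || !y6) — !y6 is true.
  11. (!y4 || !y12) — !y12 is true.
  12. (!y7 || !y12 || y6) — !y12 is true.
  13. (y5 || !y1) — y5 is true.
  14. (!y10) — !y10 is true.
  15. (!y9 || !y7) — !y9 is true.
  16. (!y12 || !y8 || !y3) — !y12 is true.
  17. (!y12 || !y2 || !y3) — !y12 is true.
  18. (y6 || !y1 || !y11) — !y11 is true.
  19. (y7) — y7 is true.
  20. (!y4 || !y1) — !y1 is true.
  21. (!y4 || !y2) — !y2 is true.
  22. (y4 || !y11 || !y10) — y4 is true.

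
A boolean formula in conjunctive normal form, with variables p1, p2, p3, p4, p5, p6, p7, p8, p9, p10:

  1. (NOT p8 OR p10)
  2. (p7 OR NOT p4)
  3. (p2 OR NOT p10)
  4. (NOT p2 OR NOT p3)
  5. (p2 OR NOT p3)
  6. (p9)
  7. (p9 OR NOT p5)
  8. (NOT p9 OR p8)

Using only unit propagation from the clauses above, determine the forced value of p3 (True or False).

False

(p9) is a unit clause: p9 = True.
In (p8 OR NOT p9), NOT p9 is now false; p8 must hold, so p8 = True.
(p10 OR NOT p8) with p8 = True leaves only p10, so p10 = True.
From (p2 OR NOT p10) and p10 = True: p2 = True.
(NOT p3 OR NOT p2): since p2 = True, the clause reduces to (NOT p3). p3 = False.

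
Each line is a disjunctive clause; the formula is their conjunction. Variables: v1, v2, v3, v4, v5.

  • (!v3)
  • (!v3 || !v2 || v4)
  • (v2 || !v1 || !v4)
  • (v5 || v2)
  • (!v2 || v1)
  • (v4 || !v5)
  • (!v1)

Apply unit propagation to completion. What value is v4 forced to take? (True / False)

True

(!v3) is a unit clause: v3 = False.
Unit clause (!v1) sets v1 = False.
In (v1 || !v2), v1 is now false; !v2 must hold, so v2 = False.
(v2 || v5): since v2 = False, the clause reduces to (v5). v5 = True.
(!v5 || v4): since v5 = True, the clause reduces to (v4). v4 = True.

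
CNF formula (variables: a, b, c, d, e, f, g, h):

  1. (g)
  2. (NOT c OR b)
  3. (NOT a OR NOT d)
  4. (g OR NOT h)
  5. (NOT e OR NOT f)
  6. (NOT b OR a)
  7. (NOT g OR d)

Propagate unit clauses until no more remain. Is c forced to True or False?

False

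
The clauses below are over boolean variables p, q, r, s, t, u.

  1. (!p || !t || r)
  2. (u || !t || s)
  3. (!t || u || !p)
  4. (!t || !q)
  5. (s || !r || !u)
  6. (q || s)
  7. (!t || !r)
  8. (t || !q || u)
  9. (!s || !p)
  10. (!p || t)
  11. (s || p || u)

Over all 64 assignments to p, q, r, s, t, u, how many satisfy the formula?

Case analysis on t and p:
  t=1, p=1: a clause becomes empty — 0.
  t=1, p=0: remaining (q,r,s,u) ∈ {(0,0,1,0); (0,0,1,1)} — 2.
  t=0, p=1: a clause becomes empty — 0.
  t=0, p=0: 7 of the 16 assignments to (q,r,s,u) work.
Total: 0 + 2 + 0 + 7 = 9.

9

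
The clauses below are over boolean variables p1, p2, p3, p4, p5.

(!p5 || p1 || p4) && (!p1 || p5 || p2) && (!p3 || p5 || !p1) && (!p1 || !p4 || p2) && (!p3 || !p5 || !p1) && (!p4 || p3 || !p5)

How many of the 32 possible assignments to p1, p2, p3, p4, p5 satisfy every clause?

14

Case analysis on p1 and p5:
  p1=T, p5=T: remaining (p2,p3,p4) ∈ {(F,F,F); (T,F,F)} — 2.
  p1=T, p5=F: remaining (p2,p3,p4) ∈ {(T,F,F); (T,F,T)} — 2.
  p1=F, p5=T: remaining (p2,p3,p4) ∈ {(F,T,T); (T,T,T)} — 2.
  p1=F, p5=F: p2, p3, p4 free → 2^3 = 8.
Total: 2 + 2 + 2 + 8 = 14.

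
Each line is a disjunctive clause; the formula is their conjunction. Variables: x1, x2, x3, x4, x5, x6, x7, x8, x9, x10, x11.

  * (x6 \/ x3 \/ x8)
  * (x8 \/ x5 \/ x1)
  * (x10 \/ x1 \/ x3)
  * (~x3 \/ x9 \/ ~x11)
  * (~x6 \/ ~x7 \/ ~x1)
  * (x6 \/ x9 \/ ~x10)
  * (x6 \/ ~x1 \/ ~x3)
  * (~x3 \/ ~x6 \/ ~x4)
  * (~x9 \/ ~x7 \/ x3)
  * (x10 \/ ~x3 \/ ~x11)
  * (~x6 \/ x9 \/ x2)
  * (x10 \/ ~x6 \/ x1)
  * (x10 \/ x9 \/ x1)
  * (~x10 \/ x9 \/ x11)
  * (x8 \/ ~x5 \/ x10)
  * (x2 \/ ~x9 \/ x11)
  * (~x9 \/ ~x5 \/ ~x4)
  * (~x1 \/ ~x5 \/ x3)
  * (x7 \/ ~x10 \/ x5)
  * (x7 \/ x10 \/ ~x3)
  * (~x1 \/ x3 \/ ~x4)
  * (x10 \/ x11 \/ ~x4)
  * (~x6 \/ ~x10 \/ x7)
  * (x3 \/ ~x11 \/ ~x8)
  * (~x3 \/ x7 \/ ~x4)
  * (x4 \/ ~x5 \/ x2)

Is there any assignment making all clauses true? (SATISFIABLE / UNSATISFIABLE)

Pure literal: x2 appears only positively; assign x2 = True.
Set x1 = False and propagate.
The remaining clauses are satisfied by x3 = True, x4 = True, x5 = False, x6 = False, x7 = True, x8 = True, x9 = True, x10 = True, x11 = True.
Every clause has at least one true literal under this assignment.
So x1=False, x2=True, x3=True, x4=True, x5=False, x6=False, x7=True, x8=True, x9=True, x10=True, x11=True is a satisfying assignment.

SATISFIABLE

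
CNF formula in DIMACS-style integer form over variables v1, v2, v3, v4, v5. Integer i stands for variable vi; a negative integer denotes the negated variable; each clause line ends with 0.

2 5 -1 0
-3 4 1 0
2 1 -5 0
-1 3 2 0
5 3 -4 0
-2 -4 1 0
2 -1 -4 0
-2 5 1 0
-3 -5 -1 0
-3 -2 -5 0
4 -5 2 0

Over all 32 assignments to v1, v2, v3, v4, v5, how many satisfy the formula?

Split on v1, then v2.
  v1=1, v2=1: 5 of the 8 assignments to (v3,v4,v5) work.
  v1=1, v2=0: a clause becomes empty — 0.
  v1=0, v2=1: remaining (v3,v4,v5) ∈ {(0,0,1)} — 1.
  v1=0, v2=0: remaining (v3,v4,v5) ∈ {(0,0,0); (1,1,0)} — 2.
Total: 5 + 0 + 1 + 2 = 8.

8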